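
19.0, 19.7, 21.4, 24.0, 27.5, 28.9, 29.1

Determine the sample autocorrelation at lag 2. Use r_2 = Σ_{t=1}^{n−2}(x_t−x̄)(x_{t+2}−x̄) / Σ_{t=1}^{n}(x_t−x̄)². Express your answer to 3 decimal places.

Mean x̄ = (19.0 + 19.7 + 21.4 + 24.0 + 27.5 + 28.9 + 29.1)/7 = 24.2286
Numerator Σ_{t=1}^{5}(x_t−x̄)(x_{t+2}−x̄) = 21.4398
Denominator Σ(x_t−x̄)² = 112.1543
r_2 = 21.4398 / 112.1543 = 0.191

0.191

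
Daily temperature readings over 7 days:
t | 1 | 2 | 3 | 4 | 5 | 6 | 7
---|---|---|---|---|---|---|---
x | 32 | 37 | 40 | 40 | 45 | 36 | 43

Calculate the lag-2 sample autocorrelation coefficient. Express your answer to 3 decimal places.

0.155

Mean x̄ = (32 + 37 + 40 + 40 + 45 + 36 + 43)/7 = 39.0000
Deviations from mean: -7.0000, -2.0000, 1.0000, 1.0000, 6.0000, -3.0000, 4.0000
Σ(x_t−x̄)(x_{t+2}−x̄) = (-7.0000) + (-2.0000) + (6.0000) + (-3.0000) + (24.0000) = 18.0000
Denominator Σ(x_t−x̄)² = 116.0000
r_2 = 18.0000 / 116.0000 = 0.155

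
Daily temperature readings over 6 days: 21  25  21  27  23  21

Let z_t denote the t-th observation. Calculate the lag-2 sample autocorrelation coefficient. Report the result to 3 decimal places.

0.125

Mean z̄ = (21 + 25 + 21 + 27 + 23 + 21)/6 = 23.0000
Deviations from mean: -2.0000, 2.0000, -2.0000, 4.0000, 0.0000, -2.0000
Σ(z_t−z̄)(z_{t+2}−z̄) = (4.0000) + (8.0000) + (0.0000) + (-8.0000) = 4.0000
Denominator Σ(z_t−z̄)² = 32.0000
r_2 = 4.0000 / 32.0000 = 0.125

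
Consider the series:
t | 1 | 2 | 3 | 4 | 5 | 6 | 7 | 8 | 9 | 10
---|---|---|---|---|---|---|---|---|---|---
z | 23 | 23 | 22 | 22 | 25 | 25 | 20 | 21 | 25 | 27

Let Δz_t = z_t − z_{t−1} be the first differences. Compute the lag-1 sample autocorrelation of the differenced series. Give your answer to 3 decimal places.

First differences Δz: 0, -1, 0, 3, 0, -5, 1, 4, 2
Mean of differences = 0.4444
Numerator Σ(Δz_t−Δz̄)(Δz_{t+1}−Δz̄) = 5.9136
Denominator Σ(Δz_t−Δz̄)² = 54.2222
r_1(Δz) = 5.9136 / 54.2222 = 0.109

0.109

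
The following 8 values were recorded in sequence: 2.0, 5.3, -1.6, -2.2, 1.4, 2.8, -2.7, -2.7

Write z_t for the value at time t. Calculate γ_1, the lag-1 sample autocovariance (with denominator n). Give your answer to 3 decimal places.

Mean z̄ = (2.0 + 5.3 − 1.6 − 2.2 + 1.4 + 2.8 − 2.7 − 2.7)/8 = 0.2875
Deviations: 1.7125, 5.0125, -1.8875, -2.4875, 1.1125, 2.5125, -2.9875, -2.9875
Σ_{t=1}^{7}(z_t−z̄)(z_{t+1}−z̄) = 5.2648
γ_1 = 5.2648 / 8 = 0.658

0.658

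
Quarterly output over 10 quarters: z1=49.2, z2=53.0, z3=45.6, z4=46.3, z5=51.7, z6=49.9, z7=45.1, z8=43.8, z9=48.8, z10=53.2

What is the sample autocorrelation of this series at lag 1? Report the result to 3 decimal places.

0.056

Mean z̄ = (49.2 + 53.0 + 45.6 + 46.3 + 51.7 + 49.9 + 45.1 + 43.8 + 48.8 + 53.2)/10 = 48.6600
Numerator Σ_{t=1}^{9}(z_t−z̄)(z_{t+1}−z̄) = 5.7224
Denominator Σ(z_t−z̄)² = 101.7640
r_1 = 5.7224 / 101.7640 = 0.056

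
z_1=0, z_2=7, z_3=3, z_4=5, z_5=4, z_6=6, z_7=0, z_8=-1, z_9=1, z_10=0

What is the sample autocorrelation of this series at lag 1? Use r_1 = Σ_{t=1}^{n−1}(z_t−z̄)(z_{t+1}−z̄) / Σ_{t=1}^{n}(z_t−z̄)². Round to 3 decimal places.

0.138

Mean z̄ = (0 + 7 + 3 + 5 + 4 + 6 + 0 − 1 + 1 + 0)/10 = 2.5000
Numerator Σ_{t=1}^{9}(z_t−z̄)(z_{t+1}−z̄) = 10.2500
Denominator Σ(z_t−z̄)² = 74.5000
r_1 = 10.2500 / 74.5000 = 0.138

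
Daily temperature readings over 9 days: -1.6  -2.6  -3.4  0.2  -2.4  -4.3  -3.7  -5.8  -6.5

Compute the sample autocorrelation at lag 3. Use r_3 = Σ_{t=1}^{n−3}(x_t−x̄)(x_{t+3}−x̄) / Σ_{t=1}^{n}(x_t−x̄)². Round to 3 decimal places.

Mean x̄ = (-1.6 − 2.6 − 3.4 + 0.2 − 2.4 − 4.3 − 3.7 − 5.8 − 6.5)/9 = -3.3444
Σ(x_t−x̄)(x_{t+3}−x̄) = (6.1831) + (0.7031) + (0.0531) + (-1.2602) + (-2.3191) + (3.0153) = 6.3752
Denominator Σ(x_t−x̄)² = 34.0822
r_3 = 6.3752 / 34.0822 = 0.187

0.187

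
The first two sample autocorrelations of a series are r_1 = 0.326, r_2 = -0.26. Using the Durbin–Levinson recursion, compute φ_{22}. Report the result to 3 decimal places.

-0.410

φ_{22} = (r_2 − r_1²) / (1 − r_1²)
r_1² = (0.326)² = 0.106276
Numerator = -0.26 − 0.1063 = -0.3663; denominator = 1 − 0.1063 = 0.8937
φ_{22} = -0.3663 / 0.8937 = -0.410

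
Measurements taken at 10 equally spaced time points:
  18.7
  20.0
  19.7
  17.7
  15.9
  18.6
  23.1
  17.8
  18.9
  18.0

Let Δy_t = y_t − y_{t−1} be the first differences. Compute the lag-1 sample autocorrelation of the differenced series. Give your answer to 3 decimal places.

-0.295

First differences Δy: 1.3, -0.3, -2.0, -1.8, 2.7, 4.5, -5.3, 1.1, -0.9
Mean of differences = -0.0778
Numerator Σ(Δy_t−Δȳ)(Δy_{t+1}−Δȳ) = -19.6616
Denominator Σ(Δy_t−Δȳ)² = 66.6156
r_1(Δy) = -19.6616 / 66.6156 = -0.295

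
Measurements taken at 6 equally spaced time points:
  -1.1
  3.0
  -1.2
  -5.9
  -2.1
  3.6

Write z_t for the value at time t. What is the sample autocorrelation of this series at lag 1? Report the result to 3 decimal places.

Mean z̄ = (-1.1 + 3.0 − 1.2 − 5.9 − 2.1 + 3.6)/6 = -0.6167
Deviations from mean: -0.4833, 3.6167, -0.5833, -5.2833, -1.4833, 4.2167
Numerator Σ_{t=1}^{5}(z_t−z̄)(z_{t+1}−z̄) = 0.8064
Denominator Σ(z_t−z̄)² = 61.5483
r_1 = 0.8064 / 61.5483 = 0.013

0.013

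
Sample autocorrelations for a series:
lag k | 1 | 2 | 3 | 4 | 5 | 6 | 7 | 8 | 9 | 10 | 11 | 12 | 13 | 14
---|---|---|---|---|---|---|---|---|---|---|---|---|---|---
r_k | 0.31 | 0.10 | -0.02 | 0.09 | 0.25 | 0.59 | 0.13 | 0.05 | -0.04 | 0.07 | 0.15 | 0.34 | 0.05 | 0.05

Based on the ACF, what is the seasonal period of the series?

The largest autocorrelation is r_6 = 0.59, with a weaker echo at lag 12 (0.34); the remaining lags stay at or below 0.31. The elevated value at lag 1 (0.31), dropping to 0.10 at lag 2, reflects decaying short-term dependence rather than seasonality.
The dominant spike at lag 6 indicates a seasonal period of 6.

6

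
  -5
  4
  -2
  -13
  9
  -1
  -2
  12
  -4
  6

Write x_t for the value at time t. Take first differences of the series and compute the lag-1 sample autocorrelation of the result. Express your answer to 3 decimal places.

-0.609

First differences Δx: 9, -6, -11, 22, -10, -1, 14, -16, 10
Mean of differences = 1.2222
Numerator Σ(Δx_t−Δx̄)(Δx_{t+1}−Δx̄) = -829.7160
Denominator Σ(Δx_t−Δx̄)² = 1361.5556
r_1(Δx) = -829.7160 / 1361.5556 = -0.609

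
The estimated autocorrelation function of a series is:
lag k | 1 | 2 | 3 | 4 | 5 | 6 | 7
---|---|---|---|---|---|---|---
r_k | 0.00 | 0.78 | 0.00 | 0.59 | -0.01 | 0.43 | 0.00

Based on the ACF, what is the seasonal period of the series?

2

The largest autocorrelation is r_2 = 0.78, with weaker echoes at lags 4 (0.59) and 6 (0.43); the remaining lags stay at or below 0.00.
The dominant spike at lag 2 indicates a seasonal period of 2.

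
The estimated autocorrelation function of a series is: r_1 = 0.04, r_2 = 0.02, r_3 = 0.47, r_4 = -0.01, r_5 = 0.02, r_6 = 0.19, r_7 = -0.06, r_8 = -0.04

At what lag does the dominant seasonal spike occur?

3

The largest autocorrelation is r_3 = 0.47, with a weaker echo at lag 6 (0.19); the remaining lags stay at or below 0.04.
The dominant spike at lag 3 indicates a seasonal period of 3.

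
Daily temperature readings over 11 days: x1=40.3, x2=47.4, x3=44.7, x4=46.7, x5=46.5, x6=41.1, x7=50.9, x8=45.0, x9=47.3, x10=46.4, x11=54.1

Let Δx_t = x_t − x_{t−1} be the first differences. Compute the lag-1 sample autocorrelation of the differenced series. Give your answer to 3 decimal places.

First differences Δx: 7.1, -2.7, 2.0, -0.2, -5.4, 9.8, -5.9, 2.3, -0.9, 7.7
Mean of differences = 1.3800
Numerator Σ(Δx_t−Δx̄)(Δx_{t+1}−Δx̄) = -157.7244
Denominator Σ(Δx_t−Δx̄)² = 268.0960
r_1(Δx) = -157.7244 / 268.0960 = -0.588

-0.588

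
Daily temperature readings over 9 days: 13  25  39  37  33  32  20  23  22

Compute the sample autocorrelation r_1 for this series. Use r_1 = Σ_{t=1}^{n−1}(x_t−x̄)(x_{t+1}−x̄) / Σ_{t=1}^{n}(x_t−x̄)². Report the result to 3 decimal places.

Mean x̄ = (13 + 25 + 39 + 37 + 33 + 32 + 20 + 23 + 22)/9 = 27.1111
Numerator Σ_{t=1}^{8}(x_t−x̄)(x_{t+1}−x̄) = 224.7654
Denominator Σ(x_t−x̄)² = 594.8889
r_1 = 224.7654 / 594.8889 = 0.378

0.378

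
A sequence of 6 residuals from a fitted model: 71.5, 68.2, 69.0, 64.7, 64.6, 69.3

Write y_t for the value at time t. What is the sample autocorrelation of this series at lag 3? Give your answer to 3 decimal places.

Mean ȳ = (71.5 + 68.2 + 69.0 + 64.7 + 64.6 + 69.3)/6 = 67.8833
Deviations from mean: 3.6167, 0.3167, 1.1167, -3.1833, -3.2833, 1.4167
Numerator Σ_{t=1}^{3}(y_t−ȳ)(y_{t+3}−ȳ) = -10.9708
Denominator Σ(y_t−ȳ)² = 37.3483
r_3 = -10.9708 / 37.3483 = -0.294

-0.294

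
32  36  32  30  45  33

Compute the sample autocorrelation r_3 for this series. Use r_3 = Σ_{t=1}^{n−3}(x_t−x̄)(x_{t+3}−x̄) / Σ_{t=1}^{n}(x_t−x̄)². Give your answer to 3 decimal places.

0.208

Mean x̄ = (32 + 36 + 32 + 30 + 45 + 33)/6 = 34.6667
Deviations from mean: -2.6667, 1.3333, -2.6667, -4.6667, 10.3333, -1.6667
Numerator Σ_{t=1}^{3}(x_t−x̄)(x_{t+3}−x̄) = 30.6667
Denominator Σ(x_t−x̄)² = 147.3333
r_3 = 30.6667 / 147.3333 = 0.208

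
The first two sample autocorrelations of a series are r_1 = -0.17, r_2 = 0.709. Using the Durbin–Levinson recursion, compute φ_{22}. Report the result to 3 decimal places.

0.700

φ_{22} = (r_2 − r_1²) / (1 − r_1²)
r_1² = (-0.17)² = 0.0289
Numerator = 0.709 − 0.0289 = 0.6801; denominator = 1 − 0.0289 = 0.9711
φ_{22} = 0.6801 / 0.9711 = 0.700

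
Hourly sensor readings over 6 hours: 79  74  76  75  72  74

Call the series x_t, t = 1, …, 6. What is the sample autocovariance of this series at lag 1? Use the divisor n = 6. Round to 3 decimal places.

-0.333

Mean x̄ = (79 + 74 + 76 + 75 + 72 + 74)/6 = 75.0000
Deviations: 4.0000, -1.0000, 1.0000, 0.0000, -3.0000, -1.0000
Σ_{t=1}^{5}(x_t−x̄)(x_{t+1}−x̄) = -2.0000
γ_1 = -2.0000 / 6 = -0.333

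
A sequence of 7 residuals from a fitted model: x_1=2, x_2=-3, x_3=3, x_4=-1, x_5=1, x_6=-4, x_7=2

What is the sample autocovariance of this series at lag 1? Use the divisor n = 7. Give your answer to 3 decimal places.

-4.429

Mean x̄ = (2 − 3 + 3 − 1 + 1 − 4 + 2)/7 = 0.0000
Deviations: 2.0000, -3.0000, 3.0000, -1.0000, 1.0000, -4.0000, 2.0000
Σ_{t=1}^{6}(x_t−x̄)(x_{t+1}−x̄) = -31.0000
γ_1 = -31.0000 / 7 = -4.429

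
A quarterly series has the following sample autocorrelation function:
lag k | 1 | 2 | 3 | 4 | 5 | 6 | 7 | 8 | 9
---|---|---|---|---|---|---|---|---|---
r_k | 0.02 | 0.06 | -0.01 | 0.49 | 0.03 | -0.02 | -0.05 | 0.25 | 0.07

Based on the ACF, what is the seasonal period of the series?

The largest autocorrelation is r_4 = 0.49, with a weaker echo at lag 8 (0.25); the remaining lags stay at or below 0.07.
The dominant spike at lag 4 indicates a seasonal period of 4.

4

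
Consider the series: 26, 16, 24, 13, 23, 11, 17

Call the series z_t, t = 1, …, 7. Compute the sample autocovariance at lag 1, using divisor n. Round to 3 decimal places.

Mean z̄ = (26 + 16 + 24 + 13 + 23 + 11 + 17)/7 = 18.5714
Deviations: 7.4286, -2.5714, 5.4286, -5.5714, 4.4286, -7.5714, -1.5714
Σ_{t=1}^{6}(z_t−z̄)(z_{t+1}−z̄) = -109.6122
γ_1 = -109.6122 / 7 = -15.659

-15.659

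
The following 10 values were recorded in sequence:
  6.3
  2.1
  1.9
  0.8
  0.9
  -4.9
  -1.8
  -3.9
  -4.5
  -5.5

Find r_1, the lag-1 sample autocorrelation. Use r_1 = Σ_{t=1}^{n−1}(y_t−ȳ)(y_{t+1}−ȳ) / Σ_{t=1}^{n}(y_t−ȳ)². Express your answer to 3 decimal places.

0.478

Mean ȳ = (6.3 + 2.1 + 1.9 + 0.8 + 0.9 − 4.9 − 1.8 − 3.9 − 4.5 − 5.5)/10 = -0.8600
Numerator Σ_{t=1}^{9}(y_t−ȳ)(y_{t+1}−ȳ) = 64.3664
Denominator Σ(y_t−ȳ)² = 134.7240
r_1 = 64.3664 / 134.7240 = 0.478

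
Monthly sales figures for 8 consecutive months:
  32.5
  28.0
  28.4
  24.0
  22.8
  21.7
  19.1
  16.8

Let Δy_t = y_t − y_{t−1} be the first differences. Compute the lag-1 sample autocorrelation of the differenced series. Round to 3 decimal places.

First differences Δy: -4.5, 0.4, -4.4, -1.2, -1.1, -2.6, -2.3
Mean of differences = -2.2429
Numerator Σ(Δy_t−Δȳ)(Δy_{t+1}−Δȳ) = -13.1118
Denominator Σ(Δy_t−Δȳ)² = 19.2571
r_1(Δy) = -13.1118 / 19.2571 = -0.681

-0.681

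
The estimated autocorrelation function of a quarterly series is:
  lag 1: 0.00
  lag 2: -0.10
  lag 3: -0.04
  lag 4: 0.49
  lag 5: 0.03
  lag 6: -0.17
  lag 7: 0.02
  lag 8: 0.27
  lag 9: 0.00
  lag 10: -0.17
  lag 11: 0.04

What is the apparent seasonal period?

The largest autocorrelation is r_4 = 0.49, with a weaker echo at lag 8 (0.27); the remaining lags stay at or below 0.04.
The dominant spike at lag 4 indicates a seasonal period of 4.

4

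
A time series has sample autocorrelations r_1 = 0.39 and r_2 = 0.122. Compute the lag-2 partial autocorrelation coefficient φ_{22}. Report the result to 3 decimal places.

-0.035

φ_{22} = (r_2 − r_1²) / (1 − r_1²)
r_1² = (0.39)² = 0.1521
Numerator = 0.122 − 0.1521 = -0.0301; denominator = 1 − 0.1521 = 0.8479
φ_{22} = -0.0301 / 0.8479 = -0.035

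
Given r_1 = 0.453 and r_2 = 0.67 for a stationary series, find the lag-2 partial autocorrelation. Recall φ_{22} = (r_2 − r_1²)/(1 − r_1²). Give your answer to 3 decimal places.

0.585

φ_{22} = (r_2 − r_1²) / (1 − r_1²)
r_1² = (0.453)² = 0.205209
Numerator = 0.67 − 0.2052 = 0.4648; denominator = 1 − 0.2052 = 0.7948
φ_{22} = 0.4648 / 0.7948 = 0.585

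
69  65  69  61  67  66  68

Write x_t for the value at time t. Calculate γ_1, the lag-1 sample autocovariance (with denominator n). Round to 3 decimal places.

-3.618

Mean x̄ = (69 + 65 + 69 + 61 + 67 + 66 + 68)/7 = 66.4286
Deviations: 2.5714, -1.4286, 2.5714, -5.4286, 0.5714, -0.4286, 1.5714
Σ_{t=1}^{6}(x_t−x̄)(x_{t+1}−x̄) = -25.3265
γ_1 = -25.3265 / 7 = -3.618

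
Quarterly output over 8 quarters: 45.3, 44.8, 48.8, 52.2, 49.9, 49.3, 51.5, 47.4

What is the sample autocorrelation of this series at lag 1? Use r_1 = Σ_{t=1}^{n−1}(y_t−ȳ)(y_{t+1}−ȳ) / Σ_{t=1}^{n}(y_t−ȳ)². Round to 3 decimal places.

Mean ȳ = (45.3 + 44.8 + 48.8 + 52.2 + 49.9 + 49.3 + 51.5 + 47.4)/8 = 48.6500
Deviations from mean: -3.3500, -3.8500, 0.1500, 3.5500, 1.2500, 0.6500, 2.8500, -1.2500
Σ(y_t−ȳ)(y_{t+1}−ȳ) = (12.8975) + (-0.5775) + (0.5325) + (4.4375) + (0.8125) + (1.8525) + (-3.5625) = 16.3925
Denominator Σ(y_t−ȳ)² = 50.3400
r_1 = 16.3925 / 50.3400 = 0.326

0.326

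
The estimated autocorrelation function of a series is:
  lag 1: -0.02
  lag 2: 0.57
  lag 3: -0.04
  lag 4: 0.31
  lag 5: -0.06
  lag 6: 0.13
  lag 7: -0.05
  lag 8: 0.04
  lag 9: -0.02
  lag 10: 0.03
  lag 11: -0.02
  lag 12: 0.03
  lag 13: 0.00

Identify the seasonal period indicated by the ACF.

The largest autocorrelation is r_2 = 0.57, with a weaker echo at lag 4 (0.31); the remaining lags stay at or below 0.13.
The dominant spike at lag 2 indicates a seasonal period of 2.

2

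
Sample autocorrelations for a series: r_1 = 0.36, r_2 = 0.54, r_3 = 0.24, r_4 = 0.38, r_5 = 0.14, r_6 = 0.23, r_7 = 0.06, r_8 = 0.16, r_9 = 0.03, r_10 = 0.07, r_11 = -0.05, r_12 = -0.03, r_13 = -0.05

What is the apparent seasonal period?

2

The largest autocorrelation is r_2 = 0.54, with a weaker echo at lag 4 (0.38); the remaining lags stay at or below 0.36.
The dominant spike at lag 2 indicates a seasonal period of 2.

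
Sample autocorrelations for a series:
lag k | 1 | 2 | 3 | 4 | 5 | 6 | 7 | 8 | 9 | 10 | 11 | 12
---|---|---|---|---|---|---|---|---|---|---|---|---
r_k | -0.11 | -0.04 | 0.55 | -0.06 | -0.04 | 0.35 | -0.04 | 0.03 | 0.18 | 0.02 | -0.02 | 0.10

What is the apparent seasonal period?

The largest autocorrelation is r_3 = 0.55, with weaker echoes at lags 6 (0.35) and 9 (0.18); the remaining lags stay at or below 0.10.
The dominant spike at lag 3 indicates a seasonal period of 3.

3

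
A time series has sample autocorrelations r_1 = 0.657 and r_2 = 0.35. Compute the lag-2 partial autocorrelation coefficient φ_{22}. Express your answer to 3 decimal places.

φ_{22} = (r_2 − r_1²) / (1 − r_1²)
r_1² = (0.657)² = 0.431649
Numerator = 0.35 − 0.4316 = -0.0816; denominator = 1 − 0.4316 = 0.5684
φ_{22} = -0.0816 / 0.5684 = -0.144

-0.144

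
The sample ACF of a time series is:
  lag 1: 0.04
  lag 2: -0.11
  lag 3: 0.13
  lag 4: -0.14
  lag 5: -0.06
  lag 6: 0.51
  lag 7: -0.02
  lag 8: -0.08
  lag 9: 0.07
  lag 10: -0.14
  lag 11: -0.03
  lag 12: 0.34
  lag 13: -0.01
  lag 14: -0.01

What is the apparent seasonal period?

6

The largest autocorrelation is r_6 = 0.51, with a weaker echo at lag 12 (0.34); the remaining lags stay at or below 0.13.
The dominant spike at lag 6 indicates a seasonal period of 6.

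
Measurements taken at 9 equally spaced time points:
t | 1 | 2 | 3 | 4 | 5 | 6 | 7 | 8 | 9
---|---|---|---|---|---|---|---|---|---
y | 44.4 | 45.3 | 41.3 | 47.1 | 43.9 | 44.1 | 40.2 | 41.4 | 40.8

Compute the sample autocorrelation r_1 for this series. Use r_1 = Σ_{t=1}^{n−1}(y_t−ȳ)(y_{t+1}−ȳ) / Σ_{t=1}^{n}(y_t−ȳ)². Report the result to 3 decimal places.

0.035

Mean ȳ = (44.4 + 45.3 + 41.3 + 47.1 + 43.9 + 44.1 + 40.2 + 41.4 + 40.8)/9 = 43.1667
Numerator Σ_{t=1}^{8}(y_t−ȳ)(y_{t+1}−ȳ) = 1.5289
Denominator Σ(y_t−ȳ)² = 43.9600
r_1 = 1.5289 / 43.9600 = 0.035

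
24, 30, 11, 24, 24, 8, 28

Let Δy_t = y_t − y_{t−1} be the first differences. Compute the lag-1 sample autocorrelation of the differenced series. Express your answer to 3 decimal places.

First differences Δy: 6, -19, 13, 0, -16, 20
Mean of differences = 0.6667
Numerator Σ(Δy_t−Δȳ)(Δy_{t+1}−Δȳ) = -666.7778
Denominator Σ(Δy_t−Δȳ)² = 1219.3333
r_1(Δy) = -666.7778 / 1219.3333 = -0.547

-0.547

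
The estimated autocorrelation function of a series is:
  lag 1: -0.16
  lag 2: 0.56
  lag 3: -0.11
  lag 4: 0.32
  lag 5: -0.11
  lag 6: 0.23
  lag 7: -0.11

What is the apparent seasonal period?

2

The largest autocorrelation is r_2 = 0.56, with weaker echoes at lags 4 (0.32) and 6 (0.23); the remaining lags stay at or below -0.11.
The dominant spike at lag 2 indicates a seasonal period of 2.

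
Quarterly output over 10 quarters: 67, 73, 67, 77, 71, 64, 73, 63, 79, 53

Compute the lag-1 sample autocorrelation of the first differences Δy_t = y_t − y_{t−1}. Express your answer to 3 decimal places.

First differences Δy: 6, -6, 10, -6, -7, 9, -10, 16, -26
Mean of differences = -1.5556
Numerator Σ(Δy_t−Δȳ)(Δy_{t+1}−Δȳ) = -836.0864
Denominator Σ(Δy_t−Δȳ)² = 1348.2222
r_1(Δy) = -836.0864 / 1348.2222 = -0.620

-0.620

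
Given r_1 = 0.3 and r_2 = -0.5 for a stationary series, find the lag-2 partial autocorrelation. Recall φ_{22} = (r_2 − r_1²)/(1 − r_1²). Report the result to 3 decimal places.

-0.648

φ_{22} = (r_2 − r_1²) / (1 − r_1²)
r_1² = (0.3)² = 0.09
Numerator = -0.5 − 0.0900 = -0.5900; denominator = 1 − 0.0900 = 0.9100
φ_{22} = -0.5900 / 0.9100 = -0.648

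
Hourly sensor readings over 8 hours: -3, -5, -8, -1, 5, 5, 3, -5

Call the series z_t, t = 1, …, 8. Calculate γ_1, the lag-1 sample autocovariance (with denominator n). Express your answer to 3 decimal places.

Mean z̄ = (-3 − 5 − 8 − 1 + 5 + 5 + 3 − 5)/8 = -1.1250
Σ_{t=1}^{7}(z_t−z̄)(z_{t+1}−z̄) = 80.6094
γ_1 = 80.6094 / 8 = 10.076

10.076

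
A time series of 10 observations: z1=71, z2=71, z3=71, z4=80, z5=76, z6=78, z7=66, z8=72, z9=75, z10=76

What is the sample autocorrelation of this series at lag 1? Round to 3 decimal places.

0.017

Mean z̄ = (71 + 71 + 71 + 80 + 76 + 78 + 66 + 72 + 75 + 76)/10 = 73.6000
Numerator Σ_{t=1}^{9}(z_t−z̄)(z_{t+1}−z̄) = 2.6400
Denominator Σ(z_t−z̄)² = 154.4000
r_1 = 2.6400 / 154.4000 = 0.017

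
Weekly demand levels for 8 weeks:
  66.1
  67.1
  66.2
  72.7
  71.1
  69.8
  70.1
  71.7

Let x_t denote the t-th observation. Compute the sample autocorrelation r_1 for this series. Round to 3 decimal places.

Mean x̄ = (66.1 + 67.1 + 66.2 + 72.7 + 71.1 + 69.8 + 70.1 + 71.7)/8 = 69.3500
Numerator Σ_{t=1}^{7}(x_t−x̄)(x_{t+1}−x̄) = 12.5975
Denominator Σ(x_t−x̄)² = 46.1200
r_1 = 12.5975 / 46.1200 = 0.273

0.273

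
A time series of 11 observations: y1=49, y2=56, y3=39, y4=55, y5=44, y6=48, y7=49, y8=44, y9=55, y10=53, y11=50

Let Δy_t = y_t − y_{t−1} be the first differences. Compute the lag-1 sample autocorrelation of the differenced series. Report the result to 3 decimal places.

-0.766

First differences Δy: 7, -17, 16, -11, 4, 1, -5, 11, -2, -3
Mean of differences = 0.1000
Numerator Σ(Δy_t−Δȳ)(Δy_{t+1}−Δȳ) = -682.7100
Denominator Σ(Δy_t−Δȳ)² = 890.9000
r_1(Δy) = -682.7100 / 890.9000 = -0.766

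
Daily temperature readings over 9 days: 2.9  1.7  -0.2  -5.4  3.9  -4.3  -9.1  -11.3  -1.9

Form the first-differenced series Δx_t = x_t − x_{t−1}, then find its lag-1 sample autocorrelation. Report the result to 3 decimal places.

-0.305

First differences Δx: -1.2, -1.9, -5.2, 9.3, -8.2, -4.8, -2.2, 9.4
Mean of differences = -0.6000
Numerator Σ(Δx_t−Δx̄)(Δx_{t+1}−Δx̄) = -91.3800
Denominator Σ(Δx_t−Δx̄)² = 299.1800
r_1(Δx) = -91.3800 / 299.1800 = -0.305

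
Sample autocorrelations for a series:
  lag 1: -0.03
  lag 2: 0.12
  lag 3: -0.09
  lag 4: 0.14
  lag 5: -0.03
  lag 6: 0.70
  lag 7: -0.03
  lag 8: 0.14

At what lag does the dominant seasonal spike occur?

The largest autocorrelation is r_6 = 0.70; the remaining lags stay at or below 0.14.
The dominant spike at lag 6 indicates a seasonal period of 6.

6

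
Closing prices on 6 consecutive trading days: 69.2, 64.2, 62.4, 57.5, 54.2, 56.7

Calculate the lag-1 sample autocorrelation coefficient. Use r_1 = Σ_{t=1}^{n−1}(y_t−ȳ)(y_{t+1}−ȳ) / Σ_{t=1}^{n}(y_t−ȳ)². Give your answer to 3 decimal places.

0.494

Mean ȳ = (69.2 + 64.2 + 62.4 + 57.5 + 54.2 + 56.7)/6 = 60.7000
Deviations from mean: 8.5000, 3.5000, 1.7000, -3.2000, -6.5000, -4.0000
Numerator Σ_{t=1}^{5}(y_t−ȳ)(y_{t+1}−ȳ) = 77.0600
Denominator Σ(y_t−ȳ)² = 155.8800
r_1 = 77.0600 / 155.8800 = 0.494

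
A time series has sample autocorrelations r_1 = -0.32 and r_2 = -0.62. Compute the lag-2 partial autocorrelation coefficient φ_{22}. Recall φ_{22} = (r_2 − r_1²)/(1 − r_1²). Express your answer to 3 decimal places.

φ_{22} = (r_2 − r_1²) / (1 − r_1²)
r_1² = (-0.32)² = 0.1024
Numerator = -0.62 − 0.1024 = -0.7224; denominator = 1 − 0.1024 = 0.8976
φ_{22} = -0.7224 / 0.8976 = -0.805

-0.805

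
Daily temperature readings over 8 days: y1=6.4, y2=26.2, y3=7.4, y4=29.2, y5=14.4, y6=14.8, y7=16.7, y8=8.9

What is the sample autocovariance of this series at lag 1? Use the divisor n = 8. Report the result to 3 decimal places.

Mean ȳ = (6.4 + 26.2 + 7.4 + 29.2 + 14.4 + 14.8 + 16.7 + 8.9)/8 = 15.5000
Deviations: -9.1000, 10.7000, -8.1000, 13.7000, -1.1000, -0.7000, 1.2000, -6.6000
Σ_{t=1}^{7}(y_t−ȳ)(y_{t+1}−ȳ) = -318.0700
γ_1 = -318.0700 / 8 = -39.759

-39.759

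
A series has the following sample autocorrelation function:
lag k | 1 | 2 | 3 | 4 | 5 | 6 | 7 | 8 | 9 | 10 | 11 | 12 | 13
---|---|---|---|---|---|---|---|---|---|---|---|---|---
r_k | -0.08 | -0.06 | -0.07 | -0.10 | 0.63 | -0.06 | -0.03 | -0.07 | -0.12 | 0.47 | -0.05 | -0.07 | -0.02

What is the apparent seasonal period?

The largest autocorrelation is r_5 = 0.63, with a weaker echo at lag 10 (0.47); the remaining lags stay at or below -0.02.
The dominant spike at lag 5 indicates a seasonal period of 5.

5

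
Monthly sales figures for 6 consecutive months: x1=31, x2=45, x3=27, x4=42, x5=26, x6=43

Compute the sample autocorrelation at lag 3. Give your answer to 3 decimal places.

-0.494

Mean x̄ = (31 + 45 + 27 + 42 + 26 + 43)/6 = 35.6667
Deviations from mean: -4.6667, 9.3333, -8.6667, 6.3333, -9.6667, 7.3333
Numerator Σ_{t=1}^{3}(x_t−x̄)(x_{t+3}−x̄) = -183.3333
Denominator Σ(x_t−x̄)² = 371.3333
r_3 = -183.3333 / 371.3333 = -0.494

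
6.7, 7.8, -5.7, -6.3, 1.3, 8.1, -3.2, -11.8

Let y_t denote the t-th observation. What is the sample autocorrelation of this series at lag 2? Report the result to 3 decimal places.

-0.627

Mean ȳ = (6.7 + 7.8 − 5.7 − 6.3 + 1.3 + 8.1 − 3.2 − 11.8)/8 = -0.3875
Deviations from mean: 7.0875, 8.1875, -5.3125, -5.9125, 1.6875, 8.4875, -2.8125, -11.4125
Σ(y_t−ȳ)(y_{t+2}−ȳ) = (-37.6523) + (-48.4086) + (-8.9648) + (-50.1823) + (-4.7461) + (-96.8636) = -246.8178
Denominator Σ(y_t−ȳ)² = 393.4888
r_2 = -246.8178 / 393.4888 = -0.627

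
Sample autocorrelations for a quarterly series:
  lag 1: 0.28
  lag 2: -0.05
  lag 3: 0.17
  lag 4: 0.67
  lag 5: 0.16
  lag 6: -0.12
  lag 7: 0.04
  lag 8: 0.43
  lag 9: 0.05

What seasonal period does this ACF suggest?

4

The largest autocorrelation is r_4 = 0.67, with a weaker echo at lag 8 (0.43); the remaining lags stay at or below 0.28.
The dominant spike at lag 4 indicates a seasonal period of 4.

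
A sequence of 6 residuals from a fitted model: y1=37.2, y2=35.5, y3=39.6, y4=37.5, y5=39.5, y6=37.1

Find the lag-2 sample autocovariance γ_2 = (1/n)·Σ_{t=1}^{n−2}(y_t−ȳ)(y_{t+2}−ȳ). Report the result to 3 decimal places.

Mean ȳ = (37.2 + 35.5 + 39.6 + 37.5 + 39.5 + 37.1)/6 = 37.7333
Σ_{t=1}^{4}(y_t−ȳ)(y_{t+2}−ȳ) = 2.9711
γ_2 = 2.9711 / 6 = 0.495

0.495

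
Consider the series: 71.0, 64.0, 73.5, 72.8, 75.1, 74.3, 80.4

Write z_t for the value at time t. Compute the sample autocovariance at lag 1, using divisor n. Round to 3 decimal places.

3.629

Mean z̄ = (71.0 + 64.0 + 73.5 + 72.8 + 75.1 + 74.3 + 80.4)/7 = 73.0143
Σ_{t=1}^{6}(z_t−z̄)(z_{t+1}−z̄) = 25.4055
γ_1 = 25.4055 / 7 = 3.629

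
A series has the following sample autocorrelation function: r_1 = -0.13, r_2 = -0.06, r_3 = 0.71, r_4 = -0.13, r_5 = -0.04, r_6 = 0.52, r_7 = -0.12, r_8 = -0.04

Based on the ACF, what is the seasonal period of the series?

The largest autocorrelation is r_3 = 0.71, with a weaker echo at lag 6 (0.52); the remaining lags stay at or below -0.04.
The dominant spike at lag 3 indicates a seasonal period of 3.

3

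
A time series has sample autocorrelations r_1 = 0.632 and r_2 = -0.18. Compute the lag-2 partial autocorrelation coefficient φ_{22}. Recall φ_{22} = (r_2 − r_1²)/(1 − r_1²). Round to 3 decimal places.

-0.965

φ_{22} = (r_2 − r_1²) / (1 − r_1²)
r_1² = (0.632)² = 0.399424
Numerator = -0.18 − 0.3994 = -0.5794; denominator = 1 − 0.3994 = 0.6006
φ_{22} = -0.5794 / 0.6006 = -0.965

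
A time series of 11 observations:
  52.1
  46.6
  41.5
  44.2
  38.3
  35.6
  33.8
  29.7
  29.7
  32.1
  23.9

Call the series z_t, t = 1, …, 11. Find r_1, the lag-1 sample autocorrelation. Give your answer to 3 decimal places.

0.578

Mean z̄ = (52.1 + 46.6 + 41.5 + 44.2 + 38.3 + 35.6 + 33.8 + 29.7 + 29.7 + 32.1 + 23.9)/11 = 37.0455
Numerator Σ_{t=1}^{10}(z_t−z̄)(z_{t+1}−z̄) = 409.2561
Denominator Σ(z_t−z̄)² = 708.3273
r_1 = 409.2561 / 708.3273 = 0.578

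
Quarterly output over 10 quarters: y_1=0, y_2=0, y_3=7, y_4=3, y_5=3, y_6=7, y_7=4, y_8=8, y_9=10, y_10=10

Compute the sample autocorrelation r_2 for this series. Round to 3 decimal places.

0.076

Mean ȳ = (0 + 0 + 7 + 3 + 3 + 7 + 4 + 8 + 10 + 10)/10 = 5.2000
Numerator Σ_{t=1}^{8}(y_t−ȳ)(y_{t+2}−ȳ) = 9.5200
Denominator Σ(y_t−ȳ)² = 125.6000
r_2 = 9.5200 / 125.6000 = 0.076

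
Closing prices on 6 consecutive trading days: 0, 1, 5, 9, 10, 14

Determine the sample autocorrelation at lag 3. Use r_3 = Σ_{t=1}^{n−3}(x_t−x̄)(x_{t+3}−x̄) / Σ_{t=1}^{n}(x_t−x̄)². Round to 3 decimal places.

-0.313

Mean x̄ = (0 + 1 + 5 + 9 + 10 + 14)/6 = 6.5000
Deviations from mean: -6.5000, -5.5000, -1.5000, 2.5000, 3.5000, 7.5000
Numerator Σ_{t=1}^{3}(x_t−x̄)(x_{t+3}−x̄) = -46.7500
Denominator Σ(x_t−x̄)² = 149.5000
r_3 = -46.7500 / 149.5000 = -0.313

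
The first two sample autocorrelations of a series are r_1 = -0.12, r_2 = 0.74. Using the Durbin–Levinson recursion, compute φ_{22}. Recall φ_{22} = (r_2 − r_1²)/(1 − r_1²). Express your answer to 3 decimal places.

φ_{22} = (r_2 − r_1²) / (1 − r_1²)
r_1² = (-0.12)² = 0.0144
Numerator = 0.74 − 0.0144 = 0.7256; denominator = 1 − 0.0144 = 0.9856
φ_{22} = 0.7256 / 0.9856 = 0.736

0.736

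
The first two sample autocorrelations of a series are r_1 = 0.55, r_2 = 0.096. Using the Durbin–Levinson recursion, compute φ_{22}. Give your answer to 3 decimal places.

φ_{22} = (r_2 − r_1²) / (1 − r_1²)
r_1² = (0.55)² = 0.3025
Numerator = 0.096 − 0.3025 = -0.2065; denominator = 1 − 0.3025 = 0.6975
φ_{22} = -0.2065 / 0.6975 = -0.296

-0.296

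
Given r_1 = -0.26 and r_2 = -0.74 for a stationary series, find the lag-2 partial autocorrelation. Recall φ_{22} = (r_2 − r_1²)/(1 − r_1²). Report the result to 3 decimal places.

-0.866

φ_{22} = (r_2 − r_1²) / (1 − r_1²)
r_1² = (-0.26)² = 0.0676
Numerator = -0.74 − 0.0676 = -0.8076; denominator = 1 − 0.0676 = 0.9324
φ_{22} = -0.8076 / 0.9324 = -0.866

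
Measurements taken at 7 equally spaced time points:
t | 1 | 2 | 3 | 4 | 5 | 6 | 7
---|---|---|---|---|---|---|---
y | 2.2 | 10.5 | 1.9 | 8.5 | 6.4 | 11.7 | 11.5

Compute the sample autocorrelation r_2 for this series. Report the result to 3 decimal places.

0.372

Mean ȳ = (2.2 + 10.5 + 1.9 + 8.5 + 6.4 + 11.7 + 11.5)/7 = 7.5286
Deviations from mean: -5.3286, 2.9714, -5.6286, 0.9714, -1.1286, 4.1714, 3.9714
Numerator Σ_{t=1}^{5}(y_t−ȳ)(y_{t+2}−ȳ) = 38.8012
Denominator Σ(y_t−ȳ)² = 104.2943
r_2 = 38.8012 / 104.2943 = 0.372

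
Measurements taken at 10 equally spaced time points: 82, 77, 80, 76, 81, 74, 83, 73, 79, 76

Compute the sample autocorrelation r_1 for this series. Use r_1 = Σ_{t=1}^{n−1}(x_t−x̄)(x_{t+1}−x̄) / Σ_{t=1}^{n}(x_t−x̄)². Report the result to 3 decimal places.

Mean x̄ = (82 + 77 + 80 + 76 + 81 + 74 + 83 + 73 + 79 + 76)/10 = 78.1000
Numerator Σ_{t=1}^{9}(x_t−x̄)(x_{t+1}−x̄) = -79.9100
Denominator Σ(x_t−x̄)² = 104.9000
r_1 = -79.9100 / 104.9000 = -0.762

-0.762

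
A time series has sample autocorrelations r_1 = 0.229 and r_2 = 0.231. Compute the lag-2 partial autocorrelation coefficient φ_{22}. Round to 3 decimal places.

0.188

φ_{22} = (r_2 − r_1²) / (1 − r_1²)
r_1² = (0.229)² = 0.052441
Numerator = 0.231 − 0.0524 = 0.1786; denominator = 1 − 0.0524 = 0.9476
φ_{22} = 0.1786 / 0.9476 = 0.188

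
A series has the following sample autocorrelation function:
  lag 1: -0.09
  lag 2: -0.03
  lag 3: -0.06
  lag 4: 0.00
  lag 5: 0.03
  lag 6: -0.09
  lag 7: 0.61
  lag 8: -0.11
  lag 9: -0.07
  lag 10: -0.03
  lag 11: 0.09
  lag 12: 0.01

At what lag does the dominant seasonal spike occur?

The largest autocorrelation is r_7 = 0.61; the remaining lags stay at or below 0.09.
The dominant spike at lag 7 indicates a seasonal period of 7.

7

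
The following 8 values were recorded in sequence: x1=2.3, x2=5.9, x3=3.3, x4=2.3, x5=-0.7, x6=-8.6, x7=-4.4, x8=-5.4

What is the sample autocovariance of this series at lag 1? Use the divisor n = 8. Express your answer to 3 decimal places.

Mean x̄ = (2.3 + 5.9 + 3.3 + 2.3 − 0.7 − 8.6 − 4.4 − 5.4)/8 = -0.6625
Σ_{t=1}^{7}(x_t−x̄)(x_{t+1}−x̄) = 104.7436
γ_1 = 104.7436 / 8 = 13.093

13.093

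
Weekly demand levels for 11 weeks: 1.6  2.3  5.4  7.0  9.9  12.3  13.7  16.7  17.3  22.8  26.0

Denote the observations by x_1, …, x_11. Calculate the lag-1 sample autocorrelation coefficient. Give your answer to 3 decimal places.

0.702

Mean x̄ = (1.6 + 2.3 + 5.4 + 7.0 + 9.9 + 12.3 + 13.7 + 16.7 + 17.3 + 22.8 + 26.0)/11 = 12.2727
Numerator Σ_{t=1}^{10}(x_t−x̄)(x_{t+1}−x̄) = 449.7093
Denominator Σ(x_t−x̄)² = 640.2018
r_1 = 449.7093 / 640.2018 = 0.702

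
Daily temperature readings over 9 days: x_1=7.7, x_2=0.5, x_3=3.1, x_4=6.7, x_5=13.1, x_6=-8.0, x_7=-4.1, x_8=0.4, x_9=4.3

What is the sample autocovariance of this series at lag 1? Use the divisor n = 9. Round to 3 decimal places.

0.475

Mean x̄ = (7.7 + 0.5 + 3.1 + 6.7 + 13.1 − 8.0 − 4.1 + 0.4 + 4.3)/9 = 2.6333
Σ_{t=1}^{8}(x_t−x̄)(x_{t+1}−x̄) = 4.2756
γ_1 = 4.2756 / 9 = 0.475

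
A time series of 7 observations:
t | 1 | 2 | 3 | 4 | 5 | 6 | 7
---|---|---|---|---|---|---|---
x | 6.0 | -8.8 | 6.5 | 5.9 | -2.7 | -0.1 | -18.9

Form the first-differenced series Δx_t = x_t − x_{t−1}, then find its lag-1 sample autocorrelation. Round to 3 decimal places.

-0.361

First differences Δx: -14.8, 15.3, -0.6, -8.6, 2.6, -18.8
Mean of differences = -4.1500
Numerator Σ(Δx_t−Δx̄)(Δx_{t+1}−Δx̄) = -282.8175
Denominator Σ(Δx_t−Δx̄)² = 784.3150
r_1(Δx) = -282.8175 / 784.3150 = -0.361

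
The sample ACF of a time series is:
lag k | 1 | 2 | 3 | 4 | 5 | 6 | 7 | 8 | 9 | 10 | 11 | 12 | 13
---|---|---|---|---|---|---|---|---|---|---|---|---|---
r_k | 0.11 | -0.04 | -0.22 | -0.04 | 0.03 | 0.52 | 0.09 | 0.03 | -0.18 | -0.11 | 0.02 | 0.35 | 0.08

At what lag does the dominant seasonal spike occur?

The largest autocorrelation is r_6 = 0.52, with a weaker echo at lag 12 (0.35); the remaining lags stay at or below 0.11.
The dominant spike at lag 6 indicates a seasonal period of 6.

6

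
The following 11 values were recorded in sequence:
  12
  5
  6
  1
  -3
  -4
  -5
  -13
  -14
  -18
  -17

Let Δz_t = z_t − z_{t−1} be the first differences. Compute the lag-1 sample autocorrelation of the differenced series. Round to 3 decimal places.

-0.507

First differences Δz: -7, 1, -5, -4, -1, -1, -8, -1, -4, 1
Mean of differences = -2.9000
Numerator Σ(Δz_t−Δz̄)(Δz_{t+1}−Δz̄) = -46.1100
Denominator Σ(Δz_t−Δz̄)² = 90.9000
r_1(Δz) = -46.1100 / 90.9000 = -0.507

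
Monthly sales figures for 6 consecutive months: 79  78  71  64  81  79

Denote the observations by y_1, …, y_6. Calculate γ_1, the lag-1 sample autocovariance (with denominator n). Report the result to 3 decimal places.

0.648

Mean ȳ = (79 + 78 + 71 + 64 + 81 + 79)/6 = 75.3333
Deviations: 3.6667, 2.6667, -4.3333, -11.3333, 5.6667, 3.6667
Σ_{t=1}^{5}(y_t−ȳ)(y_{t+1}−ȳ) = 3.8889
γ_1 = 3.8889 / 6 = 0.648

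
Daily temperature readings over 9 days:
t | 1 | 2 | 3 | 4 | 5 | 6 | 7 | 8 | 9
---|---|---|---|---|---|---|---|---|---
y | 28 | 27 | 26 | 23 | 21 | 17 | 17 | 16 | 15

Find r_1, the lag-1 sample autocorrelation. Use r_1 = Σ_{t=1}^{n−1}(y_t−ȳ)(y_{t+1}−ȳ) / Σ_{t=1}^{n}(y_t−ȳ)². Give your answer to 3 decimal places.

0.715

Mean ȳ = (28 + 27 + 26 + 23 + 21 + 17 + 17 + 16 + 15)/9 = 21.1111
Numerator Σ_{t=1}^{8}(y_t−ȳ)(y_{t+1}−ȳ) = 147.9877
Denominator Σ(y_t−ȳ)² = 206.8889
r_1 = 147.9877 / 206.8889 = 0.715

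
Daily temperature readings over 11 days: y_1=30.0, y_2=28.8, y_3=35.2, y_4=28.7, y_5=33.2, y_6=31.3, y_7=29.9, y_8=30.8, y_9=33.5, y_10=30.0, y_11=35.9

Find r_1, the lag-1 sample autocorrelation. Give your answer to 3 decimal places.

-0.492

Mean ȳ = (30.0 + 28.8 + 35.2 + 28.7 + 33.2 + 31.3 + 29.9 + 30.8 + 33.5 + 30.0 + 35.9)/11 = 31.5727
Numerator Σ_{t=1}^{10}(y_t−ȳ)(y_{t+1}−ȳ) = -30.8126
Denominator Σ(y_t−ȳ)² = 62.6018
r_1 = -30.8126 / 62.6018 = -0.492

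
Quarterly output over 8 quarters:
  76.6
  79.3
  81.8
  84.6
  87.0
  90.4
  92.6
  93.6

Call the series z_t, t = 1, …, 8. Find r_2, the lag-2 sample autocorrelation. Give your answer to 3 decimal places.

0.286

Mean z̄ = (76.6 + 79.3 + 81.8 + 84.6 + 87.0 + 90.4 + 92.6 + 93.6)/8 = 85.7375
Σ(z_t−z̄)(z_{t+2}−z̄) = (35.9789) + (7.3227) + (-4.9711) + (-5.3036) + (8.6639) + (36.6589) = 78.3497
Denominator Σ(z_t−z̄)² = 273.9788
r_2 = 78.3497 / 273.9788 = 0.286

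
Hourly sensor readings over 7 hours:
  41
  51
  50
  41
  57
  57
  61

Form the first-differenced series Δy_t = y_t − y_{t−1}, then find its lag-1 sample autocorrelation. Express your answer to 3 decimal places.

-0.455

First differences Δy: 10, -1, -9, 16, 0, 4
Mean of differences = 3.3333
Numerator Σ(Δy_t−Δȳ)(Δy_{t+1}−Δȳ) = -176.1111
Denominator Σ(Δy_t−Δȳ)² = 387.3333
r_1(Δy) = -176.1111 / 387.3333 = -0.455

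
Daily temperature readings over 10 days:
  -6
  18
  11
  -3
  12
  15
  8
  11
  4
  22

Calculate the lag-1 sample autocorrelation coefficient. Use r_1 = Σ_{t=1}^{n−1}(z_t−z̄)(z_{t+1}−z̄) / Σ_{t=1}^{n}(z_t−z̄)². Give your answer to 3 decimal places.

-0.348

Mean z̄ = (-6 + 18 + 11 − 3 + 12 + 15 + 8 + 11 + 4 + 22)/10 = 9.2000
Numerator Σ_{t=1}^{9}(z_t−z̄)(z_{t+1}−z̄) = -242.8400
Denominator Σ(z_t−z̄)² = 697.6000
r_1 = -242.8400 / 697.6000 = -0.348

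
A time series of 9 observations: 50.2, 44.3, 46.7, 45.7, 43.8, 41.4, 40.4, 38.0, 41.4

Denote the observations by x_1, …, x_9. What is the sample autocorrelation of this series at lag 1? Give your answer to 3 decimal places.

0.460

Mean x̄ = (50.2 + 44.3 + 46.7 + 45.7 + 43.8 + 41.4 + 40.4 + 38.0 + 41.4)/9 = 43.5444
Numerator Σ_{t=1}^{8}(x_t−x̄)(x_{t+1}−x̄) = 50.2847
Denominator Σ(x_t−x̄)² = 109.3622
r_1 = 50.2847 / 109.3622 = 0.460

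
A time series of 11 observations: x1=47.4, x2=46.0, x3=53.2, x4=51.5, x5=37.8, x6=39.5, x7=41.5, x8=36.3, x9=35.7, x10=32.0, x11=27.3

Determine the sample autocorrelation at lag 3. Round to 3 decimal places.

0.185

Mean x̄ = (47.4 + 46.0 + 53.2 + 51.5 + 37.8 + 39.5 + 41.5 + 36.3 + 35.7 + 32.0 + 27.3)/11 = 40.7455
Numerator Σ_{t=1}^{8}(x_t−x̄)(x_{t+3}−x̄) = 121.2429
Denominator Σ(x_t−x̄)² = 655.9473
r_3 = 121.2429 / 655.9473 = 0.185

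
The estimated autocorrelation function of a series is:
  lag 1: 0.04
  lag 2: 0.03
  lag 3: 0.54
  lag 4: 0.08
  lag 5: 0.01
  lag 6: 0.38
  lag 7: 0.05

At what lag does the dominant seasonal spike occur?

The largest autocorrelation is r_3 = 0.54, with a weaker echo at lag 6 (0.38); the remaining lags stay at or below 0.08.
The dominant spike at lag 3 indicates a seasonal period of 3.

3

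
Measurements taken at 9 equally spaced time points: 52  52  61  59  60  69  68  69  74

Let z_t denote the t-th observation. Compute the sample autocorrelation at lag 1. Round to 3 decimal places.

0.553

Mean z̄ = (52 + 52 + 61 + 59 + 60 + 69 + 68 + 69 + 74)/9 = 62.6667
Numerator Σ_{t=1}^{8}(z_t−z̄)(z_{t+1}−z̄) = 269.8889
Denominator Σ(z_t−z̄)² = 488.0000
r_1 = 269.8889 / 488.0000 = 0.553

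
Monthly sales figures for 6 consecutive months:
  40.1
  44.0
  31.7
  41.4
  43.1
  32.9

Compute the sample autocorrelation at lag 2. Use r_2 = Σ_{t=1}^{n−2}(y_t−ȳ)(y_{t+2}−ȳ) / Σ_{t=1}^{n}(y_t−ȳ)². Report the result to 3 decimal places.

Mean ȳ = (40.1 + 44.0 + 31.7 + 41.4 + 43.1 + 32.9)/6 = 38.8667
Numerator Σ_{t=1}^{4}(y_t−ȳ)(y_{t+2}−ȳ) = -41.2889
Denominator Σ(y_t−ȳ)² = 139.1733
r_2 = -41.2889 / 139.1733 = -0.297

-0.297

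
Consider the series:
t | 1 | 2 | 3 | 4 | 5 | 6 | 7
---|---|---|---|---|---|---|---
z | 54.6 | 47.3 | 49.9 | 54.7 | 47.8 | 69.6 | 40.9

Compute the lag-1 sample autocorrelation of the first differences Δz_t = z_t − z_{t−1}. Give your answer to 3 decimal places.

-0.551

First differences Δz: -7.3, 2.6, 4.8, -6.9, 21.8, -28.7
Mean of differences = -2.2833
Numerator Σ(Δz_t−Δz̄)(Δz_{t+1}−Δz̄) = -769.9953
Denominator Σ(Δz_t−Δz̄)² = 1398.3483
r_1(Δz) = -769.9953 / 1398.3483 = -0.551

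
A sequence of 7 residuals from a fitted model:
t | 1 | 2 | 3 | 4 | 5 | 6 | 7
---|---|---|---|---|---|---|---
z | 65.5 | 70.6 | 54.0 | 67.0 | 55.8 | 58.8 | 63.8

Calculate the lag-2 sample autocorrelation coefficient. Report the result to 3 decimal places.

Mean z̄ = (65.5 + 70.6 + 54.0 + 67.0 + 55.8 + 58.8 + 63.8)/7 = 62.2143
Deviations from mean: 3.2857, 8.3857, -8.2143, 4.7857, -6.4143, -3.4143, 1.5857
Numerator Σ_{t=1}^{5}(z_t−z̄)(z_{t+2}−z̄) = 39.3196
Denominator Σ(z_t−z̄)² = 226.8086
r_2 = 39.3196 / 226.8086 = 0.173

0.173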